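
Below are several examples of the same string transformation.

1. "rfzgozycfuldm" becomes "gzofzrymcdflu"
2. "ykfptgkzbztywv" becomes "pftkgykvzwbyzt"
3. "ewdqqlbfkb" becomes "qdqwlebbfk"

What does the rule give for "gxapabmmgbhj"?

The pattern: move the first 3 characters to the end (rotate left by 3), then take characters alternately from the front and the back (1st, last, 2nd, 2nd-last, ...).
"gxapabmmgbhj" → "pabmmgbhjgxa" → "paaxbgmjmhgb".
(Check on "rfzgozycfuldm": → "gozycfuldmrfz" → "gzofzrymcdflu" ✓)

paaxbgmjmhgb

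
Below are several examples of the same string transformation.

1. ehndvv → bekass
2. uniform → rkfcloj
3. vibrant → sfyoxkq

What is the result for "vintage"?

sfkqxdb

The pattern: shift every letter 3 places backward in the alphabet (wrapping around).
"vintage" → "sfkqxdb".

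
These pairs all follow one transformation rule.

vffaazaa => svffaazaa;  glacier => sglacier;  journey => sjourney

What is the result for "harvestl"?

sharvestl

Rule — prepend "s".
"harvestl" → "sharvestl".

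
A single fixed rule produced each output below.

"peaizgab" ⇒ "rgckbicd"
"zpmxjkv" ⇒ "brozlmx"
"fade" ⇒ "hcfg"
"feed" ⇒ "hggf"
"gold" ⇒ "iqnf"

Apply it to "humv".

Each output is the input with this applied: shift every letter 2 places forward in the alphabet (wrapping around).
On "humv" that produces "jwox".

jwox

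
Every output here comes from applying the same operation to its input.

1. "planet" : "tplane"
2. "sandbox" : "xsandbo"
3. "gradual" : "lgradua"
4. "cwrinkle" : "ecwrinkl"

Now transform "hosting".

ghostin

In each case the input is transformed by: move the last character to the front.
Doing the same to "hosting": "ghostin".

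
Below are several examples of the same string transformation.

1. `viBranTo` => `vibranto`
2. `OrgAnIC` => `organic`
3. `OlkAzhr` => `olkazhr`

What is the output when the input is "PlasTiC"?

plastic

Rule — convert every letter to lowercase.
On "PlasTiC" that produces "plastic".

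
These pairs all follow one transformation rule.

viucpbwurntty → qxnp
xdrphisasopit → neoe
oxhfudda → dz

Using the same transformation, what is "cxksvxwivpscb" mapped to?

What's happening: keep one character in every 3, starting at position 3 (positions 3rd, 6th, 9th, ...), then shift every letter 4 places backward in the alphabet (wrapping around).
Applying that to "cxksvxwivpscb" gives "gtry".

gtry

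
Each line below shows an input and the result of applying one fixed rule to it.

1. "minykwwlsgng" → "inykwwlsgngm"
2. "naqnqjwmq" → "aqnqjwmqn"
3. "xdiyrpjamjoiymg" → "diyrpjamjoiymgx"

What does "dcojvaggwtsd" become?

The pattern: move the first character to the end.
Doing the same to "dcojvaggwtsd": "cojvaggwtsdd".

cojvaggwtsdd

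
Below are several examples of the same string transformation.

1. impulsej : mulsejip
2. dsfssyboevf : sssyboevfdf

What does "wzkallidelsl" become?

The pattern: move the first 2 characters to the end (rotate left by 2), then swap the first and last characters.
Starting from "wzkallidelsl": after the first operation, "kallidelslwz"; after the second, "zallidelslwk".
(Check on "impulsej": → "pulsejim" → "mulsejip" ✓)

zallidelslwk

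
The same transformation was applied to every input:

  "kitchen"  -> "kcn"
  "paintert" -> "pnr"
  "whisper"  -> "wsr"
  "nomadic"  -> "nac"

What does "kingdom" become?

kgm

What's happening: keep one character in every 3, starting at position 1 (positions 1st, 4th, 7th, ...).
On "kingdom" that produces "kgm".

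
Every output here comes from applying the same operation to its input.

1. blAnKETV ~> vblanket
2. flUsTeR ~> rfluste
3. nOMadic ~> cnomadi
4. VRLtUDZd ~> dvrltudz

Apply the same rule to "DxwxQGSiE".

edxwxqgsi

Looking at the pairs, the operation is to move the last character to the front, then convert every letter to lowercase.
On "DxwxQGSiE": the first step gives "EDxwxQGSi", and the second then gives "edxwxqgsi".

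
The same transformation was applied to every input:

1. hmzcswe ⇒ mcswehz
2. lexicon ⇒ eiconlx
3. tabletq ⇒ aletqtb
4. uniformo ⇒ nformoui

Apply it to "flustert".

Looking at the pairs, the operation is to move the first 2 characters to the end (rotate left by 2), then swap the first and last characters.
So "flustert" becomes "lstertfu".

lstertfu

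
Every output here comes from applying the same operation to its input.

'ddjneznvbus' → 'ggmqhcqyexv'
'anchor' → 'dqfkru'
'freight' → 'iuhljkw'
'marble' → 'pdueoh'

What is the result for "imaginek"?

Rule — shift every letter 3 places forward in the alphabet (wrapping around).
So "imaginek" becomes "lpdjlqhn".

lpdjlqhn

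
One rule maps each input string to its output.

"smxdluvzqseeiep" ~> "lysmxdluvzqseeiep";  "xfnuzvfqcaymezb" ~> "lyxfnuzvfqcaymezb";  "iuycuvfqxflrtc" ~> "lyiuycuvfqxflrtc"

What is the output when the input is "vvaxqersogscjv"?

lyvvaxqersogscjv

The pattern: prepend "ly".
For "vvaxqersogscjv" the result is "lyvvaxqersogscjv".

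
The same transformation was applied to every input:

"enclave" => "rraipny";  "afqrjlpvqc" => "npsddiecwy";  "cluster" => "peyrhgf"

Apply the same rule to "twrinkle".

What's happening: take characters alternately from the front and the back (1st, last, 2nd, 2nd-last, ...), then shift every letter 13 places forward in the alphabet (wrapping around) — i.e. ROT13.
Starting from "twrinkle": after the first operation, "tewlrkin"; after the second, "grjyexva".

grjyexva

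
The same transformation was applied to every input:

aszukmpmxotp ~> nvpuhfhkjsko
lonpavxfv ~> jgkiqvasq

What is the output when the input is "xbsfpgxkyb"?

Looking at the pairs, the operation is to shift every letter 5 places backward in the alphabet (wrapping around), then swap each adjacent pair of characters (1↔2, 3↔4, ...).
Applying both steps to "xbsfpgxkyb": "swnakbsftw", then "wsanbkfswt".
(Check on "aszukmpmxotp": → "vnupfhkhsjok" → "nvpuhfhkjsko" ✓)

wsanbkfswt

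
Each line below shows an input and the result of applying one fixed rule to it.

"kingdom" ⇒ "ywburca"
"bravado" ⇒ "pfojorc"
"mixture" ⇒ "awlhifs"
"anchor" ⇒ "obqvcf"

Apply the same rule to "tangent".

hobusbh

The rule is to shift every letter 12 places backward in the alphabet (wrapping around).
Applying that to "tangent" gives "hobusbh".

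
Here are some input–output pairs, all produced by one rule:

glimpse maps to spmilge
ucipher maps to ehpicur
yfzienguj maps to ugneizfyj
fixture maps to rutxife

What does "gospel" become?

epsogl

In each case the input is transformed by: move the last character to the front, then reverse the string.
For "gospel", step one produces "lgospe"; step two turns that into "epsogl".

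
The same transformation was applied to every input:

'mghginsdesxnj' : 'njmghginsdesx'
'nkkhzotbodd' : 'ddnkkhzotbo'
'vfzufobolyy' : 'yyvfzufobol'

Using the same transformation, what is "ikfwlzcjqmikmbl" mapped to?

blikfwlzcjqmikm

The transformation: move the last 2 characters to the front (rotate right by 2).
For "ikfwlzcjqmikmbl" the result is "blikfwlzcjqmikm".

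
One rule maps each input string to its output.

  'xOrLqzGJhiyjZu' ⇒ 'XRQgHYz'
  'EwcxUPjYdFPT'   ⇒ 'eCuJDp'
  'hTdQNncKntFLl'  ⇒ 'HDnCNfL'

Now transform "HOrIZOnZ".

The transformation: flip the case of every letter, then keep every other character starting from the first (positions 1st, 3rd, 5th, ...).
Working it through for "HOrIZOnZ": intermediate "hoRizoNz", final "hRzN".
(Check on "EwcxUPjYdFPT": → "eWCXupJyDfpt" → "eCuJDp" ✓)

hRzN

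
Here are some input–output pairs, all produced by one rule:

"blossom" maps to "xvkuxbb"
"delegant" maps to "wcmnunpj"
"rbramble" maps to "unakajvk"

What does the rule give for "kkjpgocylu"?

udttsypxlh

In each case the input is transformed by: move the last 2 characters to the front (rotate right by 2), then shift every letter 9 places forward in the alphabet (wrapping around).
For "kkjpgocylu", step one produces "lukkjpgocy"; step two turns that into "udttsypxlh".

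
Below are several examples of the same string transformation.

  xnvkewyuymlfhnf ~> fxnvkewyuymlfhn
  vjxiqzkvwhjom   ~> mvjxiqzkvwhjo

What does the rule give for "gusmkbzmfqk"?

kgusmkbzmfq

The transformation: move the last character to the front.
For "gusmkbzmfqk" the result is "kgusmkbzmfq".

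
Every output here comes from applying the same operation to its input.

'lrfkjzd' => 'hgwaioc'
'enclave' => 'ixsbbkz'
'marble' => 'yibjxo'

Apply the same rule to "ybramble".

The rule is to move the first 3 characters to the end (rotate left by 3), then shift every letter 3 places backward in the alphabet (wrapping around).
"ybramble" → "ambleybr" → "xjyibvyo".

xjyibvyo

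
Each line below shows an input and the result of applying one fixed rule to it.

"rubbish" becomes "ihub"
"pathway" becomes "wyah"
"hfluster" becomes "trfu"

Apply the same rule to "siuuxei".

Rule — move the last 3 characters to the front (rotate right by 3), then keep every other character starting from the first (positions 1st, 3rd, 5th, ...).
Doing the same to "siuuxei": "xiiu".

xiiu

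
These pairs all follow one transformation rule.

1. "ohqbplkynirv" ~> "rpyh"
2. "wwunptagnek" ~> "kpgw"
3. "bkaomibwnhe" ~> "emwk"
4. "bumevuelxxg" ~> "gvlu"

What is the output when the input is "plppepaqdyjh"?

jeql

The transformation: keep one character in every 3, starting at position 2 (positions 2nd, 5th, 8th, ...), then swap the first and last characters.
For "plppepaqdyjh", step one produces "leqj"; step two turns that into "jeql".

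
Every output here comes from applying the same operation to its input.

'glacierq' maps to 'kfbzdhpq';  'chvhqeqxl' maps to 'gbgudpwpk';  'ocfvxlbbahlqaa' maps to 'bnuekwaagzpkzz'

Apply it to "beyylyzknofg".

The rule is to swap each adjacent pair of characters (1↔2, 3↔4, ...), then shift every letter 1 place backward in the alphabet (wrapping around).
Doing the same to "beyylyzknofg": "daxxxkjynmfe".

daxxxkjynmfe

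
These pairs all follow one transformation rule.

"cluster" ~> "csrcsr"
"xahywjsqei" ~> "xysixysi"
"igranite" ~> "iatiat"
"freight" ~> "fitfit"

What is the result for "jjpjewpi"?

jjpjjp

The rule is to keep one character in every 3, starting at position 1 (positions 1st, 4th, 7th, ...), then write the whole string twice.
Doing the same to "jjpjewpi": "jjpjjp".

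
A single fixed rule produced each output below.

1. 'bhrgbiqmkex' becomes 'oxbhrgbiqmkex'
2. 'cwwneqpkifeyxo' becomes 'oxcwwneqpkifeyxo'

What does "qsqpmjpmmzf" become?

oxqsqpmjpmmzf

The transformation: prepend "ox".
So "qsqpmjpmmzf" becomes "oxqsqpmjpmmzf".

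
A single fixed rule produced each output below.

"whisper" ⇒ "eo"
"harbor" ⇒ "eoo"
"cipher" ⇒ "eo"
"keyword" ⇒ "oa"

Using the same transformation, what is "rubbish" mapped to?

Rule — shift every letter 3 places backward in the alphabet (wrapping around), then keep only the vowels.
On "rubbish": the first step gives "oryyfpe", and the second then gives "oe".

oe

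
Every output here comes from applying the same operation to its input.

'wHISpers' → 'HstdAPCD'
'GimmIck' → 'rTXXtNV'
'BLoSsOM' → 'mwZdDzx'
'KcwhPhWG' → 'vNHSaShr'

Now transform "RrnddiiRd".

The transformation: flip the case of every letter, then shift every letter 11 places forward in the alphabet (wrapping around).
For "RrnddiiRd" the result is "cCYOOTTcO".

cCYOOTTcO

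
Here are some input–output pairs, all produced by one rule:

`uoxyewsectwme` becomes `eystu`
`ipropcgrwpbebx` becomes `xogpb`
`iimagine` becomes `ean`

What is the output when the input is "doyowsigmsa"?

The rule is to swap the first and last characters, then keep one character in every 3, starting at position 1 (positions 1st, 4th, 7th, ...).
Applying both steps to "doyowsigmsa": "aoyowsigmsd", then "aois".

aois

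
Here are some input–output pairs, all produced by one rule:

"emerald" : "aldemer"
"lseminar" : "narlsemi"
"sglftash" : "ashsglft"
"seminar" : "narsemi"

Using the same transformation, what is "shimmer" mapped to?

Looking at the pairs, the operation is to move the last 3 characters to the front (rotate right by 3).
"shimmer" → "mershim".

mershim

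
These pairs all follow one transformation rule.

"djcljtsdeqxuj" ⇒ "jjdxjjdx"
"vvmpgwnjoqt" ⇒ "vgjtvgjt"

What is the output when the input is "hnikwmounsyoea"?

nwuyanwuya

What's happening: keep one character in every 3, starting at position 2 (positions 2nd, 5th, 8th, ...), then write the whole string twice.
Working it through for "hnikwmounsyoea": intermediate "nwuya", final "nwuyanwuya".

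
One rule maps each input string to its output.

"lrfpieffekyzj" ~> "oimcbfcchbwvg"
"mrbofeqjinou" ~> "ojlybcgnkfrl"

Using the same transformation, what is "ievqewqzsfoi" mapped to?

The rule is to shift every letter 3 places backward in the alphabet (wrapping around), then swap each adjacent pair of characters (1↔2, 3↔4, ...).
For "ievqewqzsfoi", step one produces "fbsnbtnwpclf"; step two turns that into "bfnstbwncpfl".
(Check on "lrfpieffekyzj": → "iocmfbccbhvwg" → "oimcbfcchbwvg" ✓)

bfnstbwncpfl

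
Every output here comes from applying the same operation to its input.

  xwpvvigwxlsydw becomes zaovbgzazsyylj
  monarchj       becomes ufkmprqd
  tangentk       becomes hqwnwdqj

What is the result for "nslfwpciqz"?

sfltcqvoiz

The transformation: shift every letter 3 places forward in the alphabet (wrapping around), then swap the front and back halves of the string.
"nslfwpciqz" → "qvoizsfltc" → "sfltcqvoiz".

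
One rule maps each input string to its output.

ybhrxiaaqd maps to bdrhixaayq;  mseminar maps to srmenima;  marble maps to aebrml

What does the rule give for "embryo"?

morbey

What's happening: swap the first and last characters, then swap each adjacent pair of characters (1↔2, 3↔4, ...).
On "embryo": the first step gives "ombrye", and the second then gives "morbey".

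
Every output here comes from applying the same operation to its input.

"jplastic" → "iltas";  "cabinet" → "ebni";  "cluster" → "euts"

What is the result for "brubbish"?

suibb

The pattern: take characters alternately from the front and the back (1st, last, 2nd, 2nd-last, ...), then delete the first 3 characters.
Starting from "brubbish": after the first operation, "bhrsuibb"; after the second, "suibb".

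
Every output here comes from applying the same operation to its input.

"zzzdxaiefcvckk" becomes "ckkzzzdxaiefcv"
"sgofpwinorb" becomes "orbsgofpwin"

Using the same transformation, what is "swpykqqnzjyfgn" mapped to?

fgnswpykqqnzjy

The transformation: move the last 3 characters to the front (rotate right by 3).
"swpykqqnzjyfgn" → "fgnswpykqqnzjy".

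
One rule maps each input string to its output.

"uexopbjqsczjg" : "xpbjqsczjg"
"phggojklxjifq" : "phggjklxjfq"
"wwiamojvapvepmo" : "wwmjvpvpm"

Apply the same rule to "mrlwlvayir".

mrlwlvyr

The pattern: remove every vowel.
So "mrlwlvayir" becomes "mrlwlvyr".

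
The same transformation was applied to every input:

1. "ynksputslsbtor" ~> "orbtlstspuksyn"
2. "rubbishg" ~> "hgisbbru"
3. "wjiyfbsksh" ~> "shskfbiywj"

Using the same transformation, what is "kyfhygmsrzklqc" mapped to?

The pattern: reverse the string, then swap each adjacent pair of characters (1↔2, 3↔4, ...).
For "kyfhygmsrzklqc" the result is "qcklrzmsygfhky".

qcklrzmsygfhky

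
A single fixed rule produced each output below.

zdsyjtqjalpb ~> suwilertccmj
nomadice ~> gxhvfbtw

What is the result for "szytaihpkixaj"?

Looking at the pairs, the operation is to shift every letter 7 places backward in the alphabet (wrapping around), then take characters alternately from the front and the back (1st, last, 2nd, 2nd-last, ...).
Applying both steps to "szytaihpkixaj": "lsrmtbaidbqtc", then "lcstrqmbtdbia".

lcstrqmbtdbia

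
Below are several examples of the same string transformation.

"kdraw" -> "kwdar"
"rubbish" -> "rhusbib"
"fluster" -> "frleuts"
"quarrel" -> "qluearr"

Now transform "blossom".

The rule is to take characters alternately from the front and the back (1st, last, 2nd, 2nd-last, ...).
Doing the same to "blossom": "bmlooss".

bmlooss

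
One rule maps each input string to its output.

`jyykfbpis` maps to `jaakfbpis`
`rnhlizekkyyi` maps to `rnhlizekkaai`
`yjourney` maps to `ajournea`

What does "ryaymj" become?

raaamj

The rule is to replace every "y" with "a".
For "ryaymj" the result is "raaamj".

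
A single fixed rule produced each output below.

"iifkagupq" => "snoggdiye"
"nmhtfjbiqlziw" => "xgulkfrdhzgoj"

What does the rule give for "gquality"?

In each case the input is transformed by: move the last 3 characters to the front (rotate right by 3), then shift every letter 2 places backward in the alphabet (wrapping around).
Applying both steps to "gquality": "itygqual", then "grweosyj".
(Check on "iifkagupq": → "upqiifkag" → "snoggdiye" ✓)

grweosyj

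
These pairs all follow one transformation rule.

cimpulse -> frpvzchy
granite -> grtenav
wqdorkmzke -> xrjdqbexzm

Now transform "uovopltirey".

rlhbibcygve

Looking at the pairs, the operation is to move the last 2 characters to the front (rotate right by 2), then shift every letter 13 places forward in the alphabet (wrapping around) — i.e. ROT13.
So "uovopltirey" becomes "rlhbibcygve".
(Check on "wqdorkmzke": → "kewqdorkmz" → "xrjdqbexzm" ✓)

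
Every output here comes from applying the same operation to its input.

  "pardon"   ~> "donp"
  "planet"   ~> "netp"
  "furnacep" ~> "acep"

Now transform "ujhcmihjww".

Each output is the input with this applied: swap the front and back halves of the string, then keep only the first 4 characters.
For "ujhcmihjww" the result is "ihjw".

ihjw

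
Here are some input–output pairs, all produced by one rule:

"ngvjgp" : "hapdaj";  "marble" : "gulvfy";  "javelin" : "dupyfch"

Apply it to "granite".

aluhcny

Rule — shift every letter 6 places backward in the alphabet (wrapping around).
For "granite" the result is "aluhcny".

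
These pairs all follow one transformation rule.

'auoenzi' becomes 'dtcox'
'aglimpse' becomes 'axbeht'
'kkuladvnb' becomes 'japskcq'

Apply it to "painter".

Each output is the input with this applied: delete the first 2 characters, then shift every letter 11 places backward in the alphabet (wrapping around).
For "painter" the result is "xcitg".

xcitg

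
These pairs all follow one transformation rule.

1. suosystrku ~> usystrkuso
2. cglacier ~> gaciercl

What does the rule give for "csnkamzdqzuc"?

skamzdqzuccn

In each case the input is transformed by: move the first 2 characters to the end (rotate left by 2), then swap the first and last characters.
Doing the same to "csnkamzdqzuc": "skamzdqzuccn".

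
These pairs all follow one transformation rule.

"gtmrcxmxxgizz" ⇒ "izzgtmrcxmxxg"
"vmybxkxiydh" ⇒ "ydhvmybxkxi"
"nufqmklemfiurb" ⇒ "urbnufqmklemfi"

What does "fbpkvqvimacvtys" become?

Rule — move the last 3 characters to the front (rotate right by 3).
For "fbpkvqvimacvtys" the result is "tysfbpkvqvimacv".

tysfbpkvqvimacv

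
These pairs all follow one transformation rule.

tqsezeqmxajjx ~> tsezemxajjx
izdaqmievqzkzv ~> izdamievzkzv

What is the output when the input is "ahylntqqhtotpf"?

Rule — remove every "q".
Doing the same to "ahylntqqhtotpf": "ahylnthtotpf".

ahylnthtotpf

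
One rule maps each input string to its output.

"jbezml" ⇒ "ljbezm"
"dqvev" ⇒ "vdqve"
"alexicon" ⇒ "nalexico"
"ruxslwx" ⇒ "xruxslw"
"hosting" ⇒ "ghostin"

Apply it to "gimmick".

The pattern: move the last character to the front.
On "gimmick" that produces "kgimmic".

kgimmic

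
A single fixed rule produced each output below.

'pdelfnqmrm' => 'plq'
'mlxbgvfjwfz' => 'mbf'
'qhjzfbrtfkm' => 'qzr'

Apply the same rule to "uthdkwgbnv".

udg

Rule — delete the last 3 characters, then keep one character in every 3, starting at position 1 (positions 1st, 4th, 7th, ...).
On "uthdkwgbnv": the first step gives "uthdkwg", and the second then gives "udg".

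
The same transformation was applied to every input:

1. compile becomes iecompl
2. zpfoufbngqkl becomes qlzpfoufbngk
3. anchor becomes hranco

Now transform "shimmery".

eyshimmr

The pattern: move the last 2 characters to the front (rotate right by 2), then swap the first and last characters.
Starting from "shimmery": after the first operation, "ryshimme"; after the second, "eyshimmr".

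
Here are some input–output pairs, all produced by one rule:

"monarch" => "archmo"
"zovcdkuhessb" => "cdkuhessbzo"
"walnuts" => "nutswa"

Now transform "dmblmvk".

lmvkdm

Each output is the input with this applied: move the first 2 characters to the end (rotate left by 2), then delete the first character.
Starting from "dmblmvk": after the first operation, "blmvkdm"; after the second, "lmvkdm".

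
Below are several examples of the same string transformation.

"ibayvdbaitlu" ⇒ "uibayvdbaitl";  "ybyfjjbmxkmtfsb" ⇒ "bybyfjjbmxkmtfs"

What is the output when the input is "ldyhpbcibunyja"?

In each case the input is transformed by: move the last character to the front.
For "ldyhpbcibunyja" the result is "aldyhpbcibunyj".

aldyhpbcibunyj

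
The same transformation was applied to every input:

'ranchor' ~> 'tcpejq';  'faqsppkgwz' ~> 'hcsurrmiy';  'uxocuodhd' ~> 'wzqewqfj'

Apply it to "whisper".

yjkurg

Each output is the input with this applied: delete the last character, then shift every letter 2 places forward in the alphabet (wrapping around).
For "whisper", step one produces "whispe"; step two turns that into "yjkurg".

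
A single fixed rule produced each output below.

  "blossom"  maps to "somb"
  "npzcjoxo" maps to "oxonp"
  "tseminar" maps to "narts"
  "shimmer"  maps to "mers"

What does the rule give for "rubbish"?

What's happening: move the last 3 characters to the front (rotate right by 3), then delete the last 3 characters.
On "rubbish" that produces "ishr".

ishr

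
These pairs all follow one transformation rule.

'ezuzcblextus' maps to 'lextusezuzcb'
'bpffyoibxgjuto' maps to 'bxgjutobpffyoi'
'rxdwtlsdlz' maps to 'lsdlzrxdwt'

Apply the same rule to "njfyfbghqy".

bghqynjfyf

Each output is the input with this applied: swap the front and back halves of the string.
For "njfyfbghqy" the result is "bghqynjfyf".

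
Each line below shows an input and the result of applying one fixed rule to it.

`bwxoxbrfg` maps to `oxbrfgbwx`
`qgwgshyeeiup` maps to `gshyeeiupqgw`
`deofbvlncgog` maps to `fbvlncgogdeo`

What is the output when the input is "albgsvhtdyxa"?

gsvhtdyxaalb

In each case the input is transformed by: move the first 3 characters to the end (rotate left by 3).
For "albgsvhtdyxa" the result is "gsvhtdyxaalb".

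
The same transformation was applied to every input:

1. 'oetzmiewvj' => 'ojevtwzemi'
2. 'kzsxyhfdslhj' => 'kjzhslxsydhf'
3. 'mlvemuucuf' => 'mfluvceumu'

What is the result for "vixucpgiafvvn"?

vnivxvufcapig

The transformation: take characters alternately from the front and the back (1st, last, 2nd, 2nd-last, ...).
"vixucpgiafvvn" → "vnivxvufcapig".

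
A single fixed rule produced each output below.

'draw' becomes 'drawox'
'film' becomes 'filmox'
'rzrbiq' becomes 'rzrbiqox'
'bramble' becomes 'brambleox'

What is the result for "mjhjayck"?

mjhjayckox

In each case the input is transformed by: append "ox".
On "mjhjayck" that produces "mjhjayckox".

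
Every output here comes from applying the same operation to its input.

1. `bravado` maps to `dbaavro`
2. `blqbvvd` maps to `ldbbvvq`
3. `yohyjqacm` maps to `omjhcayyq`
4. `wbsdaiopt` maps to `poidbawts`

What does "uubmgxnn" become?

The rule is to sort the characters into reverse alphabetical order, then move the first 3 characters to the end (rotate left by 3).
Doing the same to "uubmgxnn": "nnmgbxuu".

nnmgbxuu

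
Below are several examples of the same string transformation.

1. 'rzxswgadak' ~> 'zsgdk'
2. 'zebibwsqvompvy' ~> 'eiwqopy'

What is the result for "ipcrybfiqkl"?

prbik

The rule is to keep every other character starting from the second (positions 2nd, 4th, 6th, ...).
For "ipcrybfiqkl" the result is "prbik".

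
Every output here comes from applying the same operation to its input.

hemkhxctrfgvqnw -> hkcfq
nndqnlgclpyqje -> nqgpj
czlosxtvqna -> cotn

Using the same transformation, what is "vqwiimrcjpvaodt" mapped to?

The rule is to keep one character in every 3, starting at position 1 (positions 1st, 4th, 7th, ...).
So "vqwiimrcjpvaodt" becomes "virpo".

virpo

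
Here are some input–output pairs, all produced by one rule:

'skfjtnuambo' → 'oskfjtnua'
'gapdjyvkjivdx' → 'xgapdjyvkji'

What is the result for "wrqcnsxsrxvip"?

Each output is the input with this applied: move the last character to the front, then delete the last 2 characters.
Doing the same to "wrqcnsxsrxvip": "pwrqcnsxsrx".

pwrqcnsxsrx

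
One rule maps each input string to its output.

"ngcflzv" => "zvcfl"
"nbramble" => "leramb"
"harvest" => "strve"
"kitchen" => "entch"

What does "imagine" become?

neagi

The pattern: delete the first 2 characters, then move the last 2 characters to the front (rotate right by 2).
Starting from "imagine": after the first operation, "agine"; after the second, "neagi".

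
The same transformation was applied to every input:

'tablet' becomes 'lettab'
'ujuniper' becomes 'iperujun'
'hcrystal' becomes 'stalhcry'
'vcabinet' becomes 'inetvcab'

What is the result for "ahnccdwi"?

The pattern: swap the front and back halves of the string.
Doing the same to "ahnccdwi": "cdwiahnc".

cdwiahnc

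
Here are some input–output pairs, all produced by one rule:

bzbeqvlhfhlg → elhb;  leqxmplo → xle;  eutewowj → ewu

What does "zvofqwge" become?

fgv

The transformation: move the first 2 characters to the end (rotate left by 2), then keep one character in every 3, starting at position 2 (positions 2nd, 5th, 8th, ...).
Working it through for "zvofqwge": intermediate "ofqwgezv", final "fgv".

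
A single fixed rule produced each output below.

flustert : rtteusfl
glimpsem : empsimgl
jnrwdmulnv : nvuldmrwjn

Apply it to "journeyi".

yineurjo

What's happening: reverse the string, then swap each adjacent pair of characters (1↔2, 3↔4, ...).
Doing the same to "journeyi": "yineurjo".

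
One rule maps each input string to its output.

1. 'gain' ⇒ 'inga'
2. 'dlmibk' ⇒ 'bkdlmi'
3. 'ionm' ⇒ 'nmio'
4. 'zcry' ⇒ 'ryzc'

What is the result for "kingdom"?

omkingd

Looking at the pairs, the operation is to move the last 2 characters to the front (rotate right by 2).
On "kingdom" that produces "omkingd".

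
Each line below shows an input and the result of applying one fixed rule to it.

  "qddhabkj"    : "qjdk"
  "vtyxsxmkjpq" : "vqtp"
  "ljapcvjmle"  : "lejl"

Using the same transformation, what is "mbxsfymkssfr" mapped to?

mrbf

The pattern: take characters alternately from the front and the back (1st, last, 2nd, 2nd-last, ...), then keep only the first 4 characters.
Applying both steps to "mbxsfymkssfr": "mrbfxsssfkym", then "mrbf".
(Check on "qddhabkj": → "qjdkdbha" → "qjdk" ✓)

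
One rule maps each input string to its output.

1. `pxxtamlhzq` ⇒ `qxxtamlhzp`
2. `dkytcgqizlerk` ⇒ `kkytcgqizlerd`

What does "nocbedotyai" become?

Each output is the input with this applied: swap the first and last characters.
So "nocbedotyai" becomes "iocbedotyan".

iocbedotyan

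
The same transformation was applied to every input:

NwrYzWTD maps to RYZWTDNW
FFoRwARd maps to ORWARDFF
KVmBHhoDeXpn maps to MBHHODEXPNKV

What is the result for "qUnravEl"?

Rule — move the first 2 characters to the end (rotate left by 2), then convert every letter to uppercase.
On "qUnravEl" that produces "NRAVELQU".
(Check on "FFoRwARd": → "oRwARdFF" → "ORWARDFF" ✓)

NRAVELQU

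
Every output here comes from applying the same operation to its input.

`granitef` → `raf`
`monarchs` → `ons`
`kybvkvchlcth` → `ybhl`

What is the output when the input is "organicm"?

rgm

What's happening: swap each adjacent pair of characters (1↔2, 3↔4, ...), then keep one character in every 3, starting at position 1 (positions 1st, 4th, 7th, ...).
Applying both steps to "organicm": "roaginmc", then "rgm".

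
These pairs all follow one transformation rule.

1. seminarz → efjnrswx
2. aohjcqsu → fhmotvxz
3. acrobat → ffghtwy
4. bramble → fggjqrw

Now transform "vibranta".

Each output is the input with this applied: shift every letter 5 places forward in the alphabet (wrapping around), then sort the characters into alphabetical order.
"vibranta" → "angwfsyf" → "affgnswy".

affgnswy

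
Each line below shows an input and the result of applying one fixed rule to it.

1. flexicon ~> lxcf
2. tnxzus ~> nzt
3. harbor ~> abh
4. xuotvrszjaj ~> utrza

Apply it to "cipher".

ihc

The transformation: swap the first and last characters, then keep every other character starting from the second (positions 2nd, 4th, 6th, ...).
On "cipher" that produces "ihc".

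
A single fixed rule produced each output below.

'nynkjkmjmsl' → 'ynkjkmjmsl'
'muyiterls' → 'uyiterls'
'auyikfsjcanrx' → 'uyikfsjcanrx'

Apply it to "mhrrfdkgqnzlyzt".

hrrfdkgqnzlyzt

In each case the input is transformed by: delete the first character.
So "mhrrfdkgqnzlyzt" becomes "hrrfdkgqnzlyzt".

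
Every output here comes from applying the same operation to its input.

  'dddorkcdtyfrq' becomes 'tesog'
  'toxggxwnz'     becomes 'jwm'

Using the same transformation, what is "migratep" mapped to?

chu

The rule is to shift every letter 10 places backward in the alphabet (wrapping around), then keep one character in every 3, starting at position 1 (positions 1st, 4th, 7th, ...).
Working it through for "migratep": intermediate "cywhqjuf", final "chu".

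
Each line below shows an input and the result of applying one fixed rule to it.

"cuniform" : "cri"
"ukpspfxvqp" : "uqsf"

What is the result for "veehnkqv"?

Rule — take characters alternately from the front and the back (1st, last, 2nd, 2nd-last, ...), then keep one character in every 3, starting at position 1 (positions 1st, 4th, 7th, ...).
"veehnkqv" → "vveqekhn" → "vqh".

vqh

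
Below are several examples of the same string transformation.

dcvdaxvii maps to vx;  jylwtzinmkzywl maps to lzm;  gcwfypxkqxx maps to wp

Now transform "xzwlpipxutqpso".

Rule — keep one character in every 3, starting at position 3 (positions 3rd, 6th, 9th, ...), then delete the last character.
For "xzwlpipxutqpso", step one produces "wiup"; step two turns that into "wiu".

wiu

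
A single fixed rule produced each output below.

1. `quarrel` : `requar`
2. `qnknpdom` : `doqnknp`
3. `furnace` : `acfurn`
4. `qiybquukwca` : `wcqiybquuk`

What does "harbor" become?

bohar

The rule is to delete the last character, then move the last 2 characters to the front (rotate right by 2).
For "harbor", step one produces "harbo"; step two turns that into "bohar".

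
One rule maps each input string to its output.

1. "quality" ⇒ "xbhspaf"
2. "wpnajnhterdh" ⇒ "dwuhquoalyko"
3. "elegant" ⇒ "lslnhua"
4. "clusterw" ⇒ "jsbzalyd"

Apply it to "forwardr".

mvydhyky

Looking at the pairs, the operation is to shift every letter 7 places forward in the alphabet (wrapping around).
Applying that to "forwardr" gives "mvydhyky".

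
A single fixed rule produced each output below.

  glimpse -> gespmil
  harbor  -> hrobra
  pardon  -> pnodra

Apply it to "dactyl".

In each case the input is transformed by: reverse the string, then move the last character to the front.
"dactyl" → "lytcad" → "dlytca".
(Check on "glimpse": → "espmilg" → "gespmil" ✓)

dlytca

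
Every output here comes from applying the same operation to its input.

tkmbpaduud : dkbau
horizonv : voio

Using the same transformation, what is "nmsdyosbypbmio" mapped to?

omdobpm

The transformation: keep every other character starting from the second (positions 2nd, 4th, 6th, ...), then move the last character to the front.
For "nmsdyosbypbmio", step one produces "mdobpmo"; step two turns that into "omdobpm".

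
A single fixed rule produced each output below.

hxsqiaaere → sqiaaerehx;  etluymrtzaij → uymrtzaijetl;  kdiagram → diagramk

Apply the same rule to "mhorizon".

The rule is to swap the front and back halves of the string, then move the last 3 characters to the front (rotate right by 3).
On "mhorizon": the first step gives "izonmhor", and the second then gives "horizonm".

horizonm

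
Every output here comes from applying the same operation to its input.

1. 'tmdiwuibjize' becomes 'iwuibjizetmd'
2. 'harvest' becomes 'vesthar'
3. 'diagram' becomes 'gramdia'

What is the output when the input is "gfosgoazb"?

Rule — move the first 3 characters to the end (rotate left by 3).
On "gfosgoazb" that produces "sgoazbgfo".

sgoazbgfo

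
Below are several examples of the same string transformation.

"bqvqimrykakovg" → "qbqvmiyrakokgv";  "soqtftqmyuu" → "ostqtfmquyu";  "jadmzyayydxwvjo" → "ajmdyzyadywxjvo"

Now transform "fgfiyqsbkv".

gfifqybsvk

The pattern: swap each adjacent pair of characters (1↔2, 3↔4, ...).
For "fgfiyqsbkv" the result is "gfifqybsvk".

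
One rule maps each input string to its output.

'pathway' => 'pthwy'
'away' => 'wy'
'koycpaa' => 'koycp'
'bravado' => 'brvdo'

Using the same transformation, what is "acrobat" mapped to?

crobt

Rule — remove every "a".
For "acrobat" the result is "crobt".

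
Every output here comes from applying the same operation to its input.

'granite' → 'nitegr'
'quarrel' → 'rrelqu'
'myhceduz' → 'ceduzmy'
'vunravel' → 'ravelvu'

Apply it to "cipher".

The transformation: move the first 3 characters to the end (rotate left by 3), then delete the last character.
On "cipher": the first step gives "hercip", and the second then gives "herci".

herci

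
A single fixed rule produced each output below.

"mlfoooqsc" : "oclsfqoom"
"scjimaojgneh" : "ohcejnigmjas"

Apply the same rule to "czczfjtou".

Each output is the input with this applied: take characters alternately from the front and the back (1st, last, 2nd, 2nd-last, ...), then swap the first and last characters.
Applying both steps to "czczfjtou": "cuzoctzjf", then "fuzoctzjc".

fuzoctzjc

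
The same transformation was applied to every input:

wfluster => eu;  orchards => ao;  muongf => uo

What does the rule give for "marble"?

In each case the input is transformed by: swap the front and back halves of the string, then keep only the vowels.
Starting from "marble": after the first operation, "blemar"; after the second, "ea".
(Check on "muongf": → "ngfmuo" → "uo" ✓)

ea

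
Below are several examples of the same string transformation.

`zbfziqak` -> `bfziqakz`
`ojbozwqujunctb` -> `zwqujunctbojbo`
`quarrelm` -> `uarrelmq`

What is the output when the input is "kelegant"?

Each output is the input with this applied: move the last 3 characters to the front (rotate right by 3), then swap the front and back halves of the string.
On "kelegant": the first step gives "antkeleg", and the second then gives "elegantk".

elegantk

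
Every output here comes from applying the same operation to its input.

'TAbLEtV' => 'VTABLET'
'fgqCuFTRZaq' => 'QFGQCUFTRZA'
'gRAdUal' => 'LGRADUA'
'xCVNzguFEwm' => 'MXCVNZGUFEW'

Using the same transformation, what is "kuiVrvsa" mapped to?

The transformation: move the last character to the front, then convert every letter to uppercase.
For "kuiVrvsa", step one produces "akuiVrvs"; step two turns that into "AKUIVRVS".

AKUIVRVS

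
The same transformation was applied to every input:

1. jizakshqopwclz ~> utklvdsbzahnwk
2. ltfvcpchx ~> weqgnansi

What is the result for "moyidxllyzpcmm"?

What's happening: shift every letter 11 places forward in the alphabet (wrapping around).
So "moyidxllyzpcmm" becomes "xzjtoiwwjkanxx".

xzjtoiwwjkanxx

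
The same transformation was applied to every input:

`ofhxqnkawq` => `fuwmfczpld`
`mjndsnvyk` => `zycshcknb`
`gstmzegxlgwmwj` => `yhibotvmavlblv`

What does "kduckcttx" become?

What's happening: shift every letter 11 places backward in the alphabet (wrapping around), then swap the first and last characters.
"kduckcttx" → "zsjrzriim" → "msjrzriiz".

msjrzriiz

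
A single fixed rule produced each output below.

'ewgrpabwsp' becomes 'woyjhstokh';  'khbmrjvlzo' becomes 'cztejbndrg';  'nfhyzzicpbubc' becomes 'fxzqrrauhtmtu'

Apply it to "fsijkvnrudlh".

What's happening: shift every letter 8 places backward in the alphabet (wrapping around).
So "fsijkvnrudlh" becomes "xkabcnfjmvdz".

xkabcnfjmvdz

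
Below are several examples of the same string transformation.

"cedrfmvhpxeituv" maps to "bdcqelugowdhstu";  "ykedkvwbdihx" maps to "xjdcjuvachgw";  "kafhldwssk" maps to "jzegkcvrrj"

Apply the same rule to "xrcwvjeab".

The transformation: shift every letter 1 place backward in the alphabet (wrapping around).
"xrcwvjeab" → "wqbvuidza".

wqbvuidza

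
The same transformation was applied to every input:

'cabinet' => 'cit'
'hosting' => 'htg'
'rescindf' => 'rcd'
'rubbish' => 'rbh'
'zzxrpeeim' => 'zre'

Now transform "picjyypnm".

pjp

The transformation: keep one character in every 3, starting at position 1 (positions 1st, 4th, 7th, ...).
For "picjyypnm" the result is "pjp".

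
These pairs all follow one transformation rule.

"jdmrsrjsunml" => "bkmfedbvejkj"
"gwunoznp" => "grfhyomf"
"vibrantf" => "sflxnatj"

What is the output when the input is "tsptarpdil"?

jhvadlkhls

The transformation: swap the front and back halves of the string, then shift every letter 8 places backward in the alphabet (wrapping around).
Applying both steps to "tsptarpdil": "rpdiltspta", then "jhvadlkhls".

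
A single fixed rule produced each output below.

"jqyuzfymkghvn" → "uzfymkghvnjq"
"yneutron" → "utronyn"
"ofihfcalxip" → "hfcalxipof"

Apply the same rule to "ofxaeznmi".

aeznmiof

The transformation: move the first 3 characters to the end (rotate left by 3), then delete the last character.
For "ofxaeznmi" the result is "aeznmiof".
(Check on "jqyuzfymkghvn": → "uzfymkghvnjqy" → "uzfymkghvnjq" ✓)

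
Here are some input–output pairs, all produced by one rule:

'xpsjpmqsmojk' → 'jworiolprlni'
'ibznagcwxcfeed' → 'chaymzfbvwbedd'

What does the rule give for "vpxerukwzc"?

Rule — shift every letter 1 place backward in the alphabet (wrapping around), then move the last character to the front.
For "vpxerukwzc", step one produces "uowdqtjvyb"; step two turns that into "buowdqtjvy".

buowdqtjvy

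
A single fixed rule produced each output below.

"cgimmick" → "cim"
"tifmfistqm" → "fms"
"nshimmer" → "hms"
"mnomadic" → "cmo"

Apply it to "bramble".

bl

In each case the input is transformed by: sort the characters into alphabetical order, then keep one character in every 3, starting at position 2 (positions 2nd, 5th, 8th, ...).
"bramble" → "bl".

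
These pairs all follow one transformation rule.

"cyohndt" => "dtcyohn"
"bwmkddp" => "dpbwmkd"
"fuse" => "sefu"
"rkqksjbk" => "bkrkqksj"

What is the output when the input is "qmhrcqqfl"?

Looking at the pairs, the operation is to move the last 2 characters to the front (rotate right by 2).
For "qmhrcqqfl" the result is "flqmhrcqq".

flqmhrcqq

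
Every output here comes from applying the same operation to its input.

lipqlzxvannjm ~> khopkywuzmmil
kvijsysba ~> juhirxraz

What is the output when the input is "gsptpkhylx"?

The rule is to shift every letter 1 place backward in the alphabet (wrapping around).
Applying that to "gsptpkhylx" gives "frosojgxkw".

frosojgxkw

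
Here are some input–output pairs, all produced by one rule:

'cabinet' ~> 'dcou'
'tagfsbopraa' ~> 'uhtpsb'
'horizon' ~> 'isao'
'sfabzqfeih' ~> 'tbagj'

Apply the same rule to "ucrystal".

vstb

Looking at the pairs, the operation is to shift every letter 1 place forward in the alphabet (wrapping around), then keep every other character starting from the first (positions 1st, 3rd, 5th, ...).
Applying both steps to "ucrystal": "vdsztubm", then "vstb".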